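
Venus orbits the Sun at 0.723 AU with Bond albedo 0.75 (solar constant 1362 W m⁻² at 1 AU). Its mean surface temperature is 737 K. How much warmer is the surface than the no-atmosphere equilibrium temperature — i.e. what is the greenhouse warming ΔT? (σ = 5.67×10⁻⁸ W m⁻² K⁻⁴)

ΔT ≈ 505.5 K

S = 1362/0.723² = 2606 W m⁻².
T_eq = [S(1−A)/(4σ)]^(1/4) = [2606×0.25/(4×5.67×10⁻⁸)]^(1/4) = 231.5 K.
ΔT = T_surf − T_eq = 737 − 231.5.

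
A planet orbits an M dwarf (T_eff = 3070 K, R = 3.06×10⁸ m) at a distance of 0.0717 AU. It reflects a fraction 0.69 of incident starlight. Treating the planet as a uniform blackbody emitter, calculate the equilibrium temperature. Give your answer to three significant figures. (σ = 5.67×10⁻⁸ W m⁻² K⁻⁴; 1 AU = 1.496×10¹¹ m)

d = 0.0717 AU = 1.07×10¹⁰ m.
L = 4πR_⋆²σT_⋆⁴ = 4π(3.06×10⁸)² × 5.67×10⁻⁸ × (3070)⁴ = 5.93×10²⁴ W.
S = L/(4πd²) = 4100 W m⁻².
Energy balance: absorbed = emitted ⇒ πR²·S(1−A) = 4πR²·σT_eq⁴, so T_eq⁴ = S(1−A)/(4σ).
T_eq = [4100 × 0.31 / (4 × 5.67×10⁻⁸)]^(1/4) = (5.60×10⁹)^(1/4) = 274 K.

T_eq ≈ 274 K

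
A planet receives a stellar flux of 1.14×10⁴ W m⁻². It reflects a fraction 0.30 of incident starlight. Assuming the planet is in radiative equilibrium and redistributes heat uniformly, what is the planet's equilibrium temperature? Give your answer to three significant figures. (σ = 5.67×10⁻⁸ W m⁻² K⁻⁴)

Energy balance: absorbed = emitted ⇒ πR²·S(1−A) = 4πR²·σT_eq⁴, so T_eq⁴ = S(1−A)/(4σ).
T_eq = [1.14×10⁴ × 0.70 / (4 × 5.67×10⁻⁸)]^(1/4) = (3.52×10¹⁰)^(1/4) = 433 K.

T_eq ≈ 433 K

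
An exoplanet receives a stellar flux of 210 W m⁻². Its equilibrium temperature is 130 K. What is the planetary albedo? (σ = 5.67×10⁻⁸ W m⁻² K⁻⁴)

From T_eq⁴ = S(1−A)/(4σ): 1−A = 4σT_eq⁴/S.
1−A = 4 × 5.67×10⁻⁸ × (130)⁴ / 210 = 0.308.

A ≈ 0.69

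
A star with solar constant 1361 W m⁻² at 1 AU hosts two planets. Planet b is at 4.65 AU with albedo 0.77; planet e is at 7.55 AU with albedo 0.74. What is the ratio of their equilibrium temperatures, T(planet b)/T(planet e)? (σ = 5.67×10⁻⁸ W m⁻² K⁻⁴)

T₁/T₂ ≈ 1.236

T_eq = [S₀(1−A)/(4σd²)]^(1/4), so T ∝ (1−A)^(1/4) / √d.
T₁ = [1361×0.23/(4×5.67×10⁻⁸×4.65²)]^(1/4) = 89.38 K.
T₂ = [1361×0.26/(4×5.67×10⁻⁸×7.55²)]^(1/4) = 72.33 K.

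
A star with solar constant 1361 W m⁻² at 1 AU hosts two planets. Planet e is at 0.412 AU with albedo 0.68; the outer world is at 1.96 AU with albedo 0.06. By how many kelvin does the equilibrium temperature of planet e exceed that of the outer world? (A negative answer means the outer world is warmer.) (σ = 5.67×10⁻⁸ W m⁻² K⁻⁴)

T_eq = [S₀(1−A)/(4σd²)]^(1/4), so T ∝ (1−A)^(1/4) / √d.
T₁ = [1361×0.32/(4×5.67×10⁻⁸×0.412²)]^(1/4) = 326.13 K.
T₂ = [1361×0.94/(4×5.67×10⁻⁸×1.96²)]^(1/4) = 195.75 K.

ΔT ≈ 130.4 K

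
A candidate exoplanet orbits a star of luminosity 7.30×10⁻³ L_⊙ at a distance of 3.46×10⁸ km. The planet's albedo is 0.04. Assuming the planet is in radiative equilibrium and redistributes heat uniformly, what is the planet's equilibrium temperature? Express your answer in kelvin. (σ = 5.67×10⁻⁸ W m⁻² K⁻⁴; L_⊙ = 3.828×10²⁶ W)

T_eq ≈ 53.0 K

d = 3.46×10⁸ km = 3.46×10¹¹ m.
L = 7.30×10⁻³ × 3.828×10²⁶ = 2.79×10²⁴ W.
Flux: S = L/(4πd²) = 2.79×10²⁴/(4π×(3.46×10¹¹)²) = 1.86 W m⁻².
Energy balance: absorbed = emitted ⇒ πR²·S(1−A) = 4πR²·σT_eq⁴, so T_eq⁴ = S(1−A)/(4σ).
T_eq = [1.86 × 0.96 / (4 × 5.67×10⁻⁸)]^(1/4) = (7.86×10⁶)^(1/4) = 53.0 K.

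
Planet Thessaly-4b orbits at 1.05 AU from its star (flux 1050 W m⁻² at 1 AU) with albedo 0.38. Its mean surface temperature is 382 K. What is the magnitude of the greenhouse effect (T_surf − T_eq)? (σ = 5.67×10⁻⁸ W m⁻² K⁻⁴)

ΔT ≈ 156.1 K

S = 1050/1.05² = 952.4 W m⁻².
T_eq = [S(1−A)/(4σ)]^(1/4) = [952.4×0.62/(4×5.67×10⁻⁸)]^(1/4) = 225.9 K.
ΔT = T_surf − T_eq = 382 − 225.9.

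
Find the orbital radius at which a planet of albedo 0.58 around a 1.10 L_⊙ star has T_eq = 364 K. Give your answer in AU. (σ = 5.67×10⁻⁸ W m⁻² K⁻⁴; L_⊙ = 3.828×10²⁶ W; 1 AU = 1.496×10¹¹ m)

d ≈ 0.397 AU

L = 1.10 × 3.828×10²⁶ = 4.21×10²⁶ W.
From T_eq⁴ = L(1−A)/(16πσd²): d = √[L(1−A)/(16πσT_eq⁴)].
d = √[4.21×10²⁶ × 0.42 / (16π × 5.67×10⁻⁸ × (364)⁴)] = 5.95×10¹⁰ m = 0.397 AU.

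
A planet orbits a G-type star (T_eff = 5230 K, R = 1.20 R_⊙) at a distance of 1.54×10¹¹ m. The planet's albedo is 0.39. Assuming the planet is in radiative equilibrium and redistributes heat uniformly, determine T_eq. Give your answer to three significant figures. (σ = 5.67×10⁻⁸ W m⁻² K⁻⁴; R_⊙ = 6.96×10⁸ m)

T_eq ≈ 241 K

R_⋆ = 1.20 × 6.96×10⁸ = 8.35×10⁸ m.
L = 4πR_⋆²σT_⋆⁴ = 4π(8.35×10⁸)² × 5.67×10⁻⁸ × (5230)⁴ = 3.72×10²⁶ W.
S = L/(4πd²) = 1250 W m⁻².
Energy balance: absorbed = emitted ⇒ πR²·S(1−A) = 4πR²·σT_eq⁴, so T_eq⁴ = S(1−A)/(4σ).
T_eq = [1250 × 0.61 / (4 × 5.67×10⁻⁸)]^(1/4) = (3.36×10⁹)^(1/4) = 241 K.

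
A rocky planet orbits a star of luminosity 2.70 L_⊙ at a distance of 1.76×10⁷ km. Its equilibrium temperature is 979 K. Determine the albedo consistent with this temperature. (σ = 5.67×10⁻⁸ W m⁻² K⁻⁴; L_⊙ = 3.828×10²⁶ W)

d = 1.76×10⁷ km = 1.76×10¹⁰ m.
L = 2.70 × 3.828×10²⁶ = 1.03×10²⁷ W.
Flux: S = L/(4πd²) = 1.03×10²⁷/(4π×(1.76×10¹⁰)²) = 2.66×10⁵ W m⁻².
From T_eq⁴ = S(1−A)/(4σ): 1−A = 4σT_eq⁴/S.
1−A = 4 × 5.67×10⁻⁸ × (979)⁴ / 2.66×10⁵ = 0.785.

A ≈ 0.22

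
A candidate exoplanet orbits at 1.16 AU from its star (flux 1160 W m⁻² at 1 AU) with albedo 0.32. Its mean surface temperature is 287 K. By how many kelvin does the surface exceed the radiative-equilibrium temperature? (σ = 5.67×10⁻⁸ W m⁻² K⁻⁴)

S = 1160/1.16² = 862.1 W m⁻².
T_eq = [S(1−A)/(4σ)]^(1/4) = [862.1×0.68/(4×5.67×10⁻⁸)]^(1/4) = 225.5 K.
ΔT = T_surf − T_eq = 287 − 225.5.

ΔT ≈ 61.5 K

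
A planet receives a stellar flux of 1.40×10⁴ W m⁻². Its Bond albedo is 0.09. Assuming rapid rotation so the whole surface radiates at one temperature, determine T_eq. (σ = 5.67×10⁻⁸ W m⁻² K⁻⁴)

T_eq ≈ 487 K

Energy balance: absorbed = emitted ⇒ πR²·S(1−A) = 4πR²·σT_eq⁴, so T_eq⁴ = S(1−A)/(4σ).
T_eq = [1.40×10⁴ × 0.91 / (4 × 5.67×10⁻⁸)]^(1/4) = (5.62×10¹⁰)^(1/4) = 487 K.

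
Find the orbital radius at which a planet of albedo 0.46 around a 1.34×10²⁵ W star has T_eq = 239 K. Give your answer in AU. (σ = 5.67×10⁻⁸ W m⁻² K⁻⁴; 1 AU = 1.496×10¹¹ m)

From T_eq⁴ = L(1−A)/(16πσd²): d = √[L(1−A)/(16πσT_eq⁴)].
d = √[1.34×10²⁵ × 0.54 / (16π × 5.67×10⁻⁸ × (239)⁴)] = 2.79×10¹⁰ m = 0.186 AU.

d ≈ 0.186 AU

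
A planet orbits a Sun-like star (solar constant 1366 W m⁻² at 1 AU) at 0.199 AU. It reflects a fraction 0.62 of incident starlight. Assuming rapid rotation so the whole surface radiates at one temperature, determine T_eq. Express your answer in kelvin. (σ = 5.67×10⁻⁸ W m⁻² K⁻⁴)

Flux at 0.199 AU: S = 1366/0.199² = 3.45×10⁴ W m⁻².
Energy balance: absorbed = emitted ⇒ πR²·S(1−A) = 4πR²·σT_eq⁴, so T_eq⁴ = S(1−A)/(4σ).
T_eq = [3.45×10⁴ × 0.38 / (4 × 5.67×10⁻⁸)]^(1/4) = (5.78×10¹⁰)^(1/4) = 490 K.

T_eq ≈ 490 K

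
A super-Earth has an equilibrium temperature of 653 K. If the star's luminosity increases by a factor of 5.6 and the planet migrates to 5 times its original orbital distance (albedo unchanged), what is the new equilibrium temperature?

T_eq ≈ 449 K

T_eq ∝ L^(1/4) · d^(−1/2).
T′ = 653 × 5.6^(1/4) / 5^(1/2) = 449 K.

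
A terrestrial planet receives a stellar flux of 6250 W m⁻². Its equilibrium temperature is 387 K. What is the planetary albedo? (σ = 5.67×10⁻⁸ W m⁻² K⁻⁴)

From T_eq⁴ = S(1−A)/(4σ): 1−A = 4σT_eq⁴/S.
1−A = 4 × 5.67×10⁻⁸ × (387)⁴ / 6250 = 0.814.

A ≈ 0.19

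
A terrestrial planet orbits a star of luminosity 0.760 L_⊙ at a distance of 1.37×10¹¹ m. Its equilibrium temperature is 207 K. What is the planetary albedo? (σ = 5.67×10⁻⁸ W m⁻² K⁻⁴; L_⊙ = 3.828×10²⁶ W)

A ≈ 0.66

L = 0.760 × 3.828×10²⁶ = 2.91×10²⁶ W.
Flux: S = L/(4πd²) = 2.91×10²⁶/(4π×(1.37×10¹¹)²) = 1230 W m⁻².
From T_eq⁴ = S(1−A)/(4σ): 1−A = 4σT_eq⁴/S.
1−A = 4 × 5.67×10⁻⁸ × (207)⁴ / 1230 = 0.338.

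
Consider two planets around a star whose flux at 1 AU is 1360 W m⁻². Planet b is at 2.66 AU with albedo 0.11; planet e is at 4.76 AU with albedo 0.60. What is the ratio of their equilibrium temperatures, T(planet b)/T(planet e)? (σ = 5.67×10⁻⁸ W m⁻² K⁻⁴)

T₁/T₂ ≈ 1.634

T_eq = [S₀(1−A)/(4σd²)]^(1/4), so T ∝ (1−A)^(1/4) / √d.
T₁ = [1360×0.89/(4×5.67×10⁻⁸×2.66²)]^(1/4) = 165.72 K.
T₂ = [1360×0.40/(4×5.67×10⁻⁸×4.76²)]^(1/4) = 101.43 K.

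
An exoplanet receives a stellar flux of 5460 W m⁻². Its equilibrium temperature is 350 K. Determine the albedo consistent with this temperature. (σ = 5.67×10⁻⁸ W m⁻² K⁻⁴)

From T_eq⁴ = S(1−A)/(4σ): 1−A = 4σT_eq⁴/S.
1−A = 4 × 5.67×10⁻⁸ × (350)⁴ / 5460 = 0.623.

A ≈ 0.38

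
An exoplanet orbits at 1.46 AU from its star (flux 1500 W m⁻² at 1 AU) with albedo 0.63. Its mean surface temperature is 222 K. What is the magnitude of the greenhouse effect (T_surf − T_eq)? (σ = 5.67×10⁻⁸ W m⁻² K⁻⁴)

ΔT ≈ 37.9 K

S = 1500/1.46² = 703.7 W m⁻².
T_eq = [S(1−A)/(4σ)]^(1/4) = [703.7×0.37/(4×5.67×10⁻⁸)]^(1/4) = 184.1 K.
ΔT = T_surf − T_eq = 222 − 184.1.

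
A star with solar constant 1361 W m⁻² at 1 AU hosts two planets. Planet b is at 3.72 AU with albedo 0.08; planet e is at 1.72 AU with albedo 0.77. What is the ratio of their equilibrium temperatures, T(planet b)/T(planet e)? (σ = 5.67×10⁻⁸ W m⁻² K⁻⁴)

T_eq = [S₀(1−A)/(4σd²)]^(1/4), so T ∝ (1−A)^(1/4) / √d.
T₁ = [1361×0.92/(4×5.67×10⁻⁸×3.72²)]^(1/4) = 141.33 K.
T₂ = [1361×0.23/(4×5.67×10⁻⁸×1.72²)]^(1/4) = 146.97 K.

T₁/T₂ ≈ 0.962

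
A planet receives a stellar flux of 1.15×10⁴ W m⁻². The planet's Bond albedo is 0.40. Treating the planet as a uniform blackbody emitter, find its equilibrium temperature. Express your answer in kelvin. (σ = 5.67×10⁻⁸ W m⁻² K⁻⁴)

Energy balance: absorbed = emitted ⇒ πR²·S(1−A) = 4πR²·σT_eq⁴, so T_eq⁴ = S(1−A)/(4σ).
T_eq = [1.15×10⁴ × 0.60 / (4 × 5.67×10⁻⁸)]^(1/4) = (3.04×10¹⁰)^(1/4) = 418 K.

T_eq ≈ 418 K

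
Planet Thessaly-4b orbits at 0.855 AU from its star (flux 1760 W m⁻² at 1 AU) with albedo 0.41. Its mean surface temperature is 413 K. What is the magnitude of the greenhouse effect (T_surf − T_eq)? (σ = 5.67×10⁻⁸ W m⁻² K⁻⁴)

S = 1760/0.855² = 2408 W m⁻².
T_eq = [S(1−A)/(4σ)]^(1/4) = [2408×0.59/(4×5.67×10⁻⁸)]^(1/4) = 281.3 K.
ΔT = T_surf − T_eq = 413 − 281.3.

ΔT ≈ 131.7 K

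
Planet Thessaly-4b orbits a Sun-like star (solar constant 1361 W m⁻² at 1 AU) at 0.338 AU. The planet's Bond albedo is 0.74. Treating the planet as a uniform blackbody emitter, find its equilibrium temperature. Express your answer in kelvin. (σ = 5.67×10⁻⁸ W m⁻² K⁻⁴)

T_eq ≈ 342 K

Flux at 0.338 AU: S = 1361/0.338² = 1.19×10⁴ W m⁻².
Energy balance: absorbed = emitted ⇒ πR²·S(1−A) = 4πR²·σT_eq⁴, so T_eq⁴ = S(1−A)/(4σ).
T_eq = [1.19×10⁴ × 0.26 / (4 × 5.67×10⁻⁸)]^(1/4) = (1.37×10¹⁰)^(1/4) = 342 K.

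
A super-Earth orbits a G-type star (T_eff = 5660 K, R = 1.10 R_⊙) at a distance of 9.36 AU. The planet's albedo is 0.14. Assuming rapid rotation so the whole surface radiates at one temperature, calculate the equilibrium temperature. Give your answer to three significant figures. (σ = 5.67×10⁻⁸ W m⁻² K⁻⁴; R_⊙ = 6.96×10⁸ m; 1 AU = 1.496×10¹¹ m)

R_⋆ = 1.10 × 6.96×10⁸ = 7.66×10⁸ m.
d = 9.36 AU = 1.40×10¹² m.
L = 4πR_⋆²σT_⋆⁴ = 4π(7.66×10⁸)² × 5.67×10⁻⁸ × (5660)⁴ = 4.29×10²⁶ W.
S = L/(4πd²) = 17.4 W m⁻².
Energy balance: absorbed = emitted ⇒ πR²·S(1−A) = 4πR²·σT_eq⁴, so T_eq⁴ = S(1−A)/(4σ).
T_eq = [17.4 × 0.86 / (4 × 5.67×10⁻⁸)]^(1/4) = (6.60×10⁷)^(1/4) = 90.1 K.

T_eq ≈ 90.1 K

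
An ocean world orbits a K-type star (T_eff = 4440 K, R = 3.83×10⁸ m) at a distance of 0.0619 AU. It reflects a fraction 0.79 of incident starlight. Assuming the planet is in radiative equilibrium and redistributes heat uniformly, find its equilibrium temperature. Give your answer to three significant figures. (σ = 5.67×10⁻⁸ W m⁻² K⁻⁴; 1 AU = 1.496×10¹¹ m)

d = 0.0619 AU = 9.26×10⁹ m.
L = 4πR_⋆²σT_⋆⁴ = 4π(3.83×10⁸)² × 5.67×10⁻⁸ × (4440)⁴ = 4.06×10²⁵ W.
S = L/(4πd²) = 3.77×10⁴ W m⁻².
Energy balance: absorbed = emitted ⇒ πR²·S(1−A) = 4πR²·σT_eq⁴, so T_eq⁴ = S(1−A)/(4σ).
T_eq = [3.77×10⁴ × 0.21 / (4 × 5.67×10⁻⁸)]^(1/4) = (3.49×10¹⁰)^(1/4) = 432 K.

T_eq ≈ 432 K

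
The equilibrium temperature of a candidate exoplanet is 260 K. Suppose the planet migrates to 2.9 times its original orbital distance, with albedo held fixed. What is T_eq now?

T_eq ∝ L^(1/4) · d^(−1/2).
T′ = 260 / 2.9^(1/2) = 153 K.

T_eq ≈ 153 K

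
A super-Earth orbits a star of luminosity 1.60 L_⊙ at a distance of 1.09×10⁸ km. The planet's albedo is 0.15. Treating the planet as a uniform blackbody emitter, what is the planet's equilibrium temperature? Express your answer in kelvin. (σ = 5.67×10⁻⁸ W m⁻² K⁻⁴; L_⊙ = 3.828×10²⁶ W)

T_eq ≈ 352 K

d = 1.09×10⁸ km = 1.09×10¹¹ m.
L = 1.60 × 3.828×10²⁶ = 6.12×10²⁶ W.
Flux: S = L/(4πd²) = 6.12×10²⁶/(4π×(1.09×10¹¹)²) = 4100 W m⁻².
Energy balance: absorbed = emitted ⇒ πR²·S(1−A) = 4πR²·σT_eq⁴, so T_eq⁴ = S(1−A)/(4σ).
T_eq = [4100 × 0.85 / (4 × 5.67×10⁻⁸)]^(1/4) = (1.54×10¹⁰)^(1/4) = 352 K.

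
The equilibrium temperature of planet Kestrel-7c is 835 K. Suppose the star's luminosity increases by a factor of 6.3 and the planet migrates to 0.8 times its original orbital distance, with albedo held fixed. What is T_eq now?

T_eq ∝ L^(1/4) · d^(−1/2).
T′ = 835 × 6.3^(1/4) / 0.8^(1/2) = 1480 K.

T_eq ≈ 1480 K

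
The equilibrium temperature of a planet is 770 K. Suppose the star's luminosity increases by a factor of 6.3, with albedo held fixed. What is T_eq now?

T_eq ≈ 1220 K

T_eq ∝ L^(1/4) · d^(−1/2).
T′ = 770 × 6.3^(1/4) = 1220 K.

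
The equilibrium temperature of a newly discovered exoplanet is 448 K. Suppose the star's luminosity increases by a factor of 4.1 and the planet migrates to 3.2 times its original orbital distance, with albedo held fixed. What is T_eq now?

T_eq ≈ 356 K

T_eq ∝ L^(1/4) · d^(−1/2).
T′ = 448 × 4.1^(1/4) / 3.2^(1/2) = 356 K.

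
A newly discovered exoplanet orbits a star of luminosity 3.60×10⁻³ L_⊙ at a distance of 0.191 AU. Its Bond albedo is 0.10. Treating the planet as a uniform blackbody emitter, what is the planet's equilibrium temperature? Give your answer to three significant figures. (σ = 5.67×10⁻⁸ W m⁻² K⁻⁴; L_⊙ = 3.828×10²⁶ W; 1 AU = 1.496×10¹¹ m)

d = 0.191 AU = 2.86×10¹⁰ m.
L = 3.60×10⁻³ × 3.828×10²⁶ = 1.38×10²⁴ W.
Flux: S = L/(4πd²) = 1.38×10²⁴/(4π×(2.86×10¹⁰)²) = 134 W m⁻².
Energy balance: absorbed = emitted ⇒ πR²·S(1−A) = 4πR²·σT_eq⁴, so T_eq⁴ = S(1−A)/(4σ).
T_eq = [134 × 0.90 / (4 × 5.67×10⁻⁸)]^(1/4) = (5.33×10⁸)^(1/4) = 152 K.

T_eq ≈ 152 K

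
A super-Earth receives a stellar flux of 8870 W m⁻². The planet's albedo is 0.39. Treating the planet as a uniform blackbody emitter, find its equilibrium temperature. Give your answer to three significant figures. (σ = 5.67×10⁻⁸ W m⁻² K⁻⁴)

T_eq ≈ 393 K

Energy balance: absorbed = emitted ⇒ πR²·S(1−A) = 4πR²·σT_eq⁴, so T_eq⁴ = S(1−A)/(4σ).
T_eq = [8870 × 0.61 / (4 × 5.67×10⁻⁸)]^(1/4) = (2.39×10¹⁰)^(1/4) = 393 K.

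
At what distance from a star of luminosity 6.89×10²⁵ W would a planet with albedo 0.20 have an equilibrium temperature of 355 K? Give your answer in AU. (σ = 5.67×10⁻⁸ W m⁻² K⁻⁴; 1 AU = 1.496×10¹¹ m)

From T_eq⁴ = L(1−A)/(16πσd²): d = √[L(1−A)/(16πσT_eq⁴)].
d = √[6.89×10²⁵ × 0.80 / (16π × 5.67×10⁻⁸ × (355)⁴)] = 3.49×10¹⁰ m = 0.233 AU.

d ≈ 0.233 AU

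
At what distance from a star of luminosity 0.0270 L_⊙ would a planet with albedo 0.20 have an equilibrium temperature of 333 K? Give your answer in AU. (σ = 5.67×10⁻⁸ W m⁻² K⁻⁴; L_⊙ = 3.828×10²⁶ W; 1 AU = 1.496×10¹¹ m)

d ≈ 0.103 AU

L = 0.0270 × 3.828×10²⁶ = 1.03×10²⁵ W.
From T_eq⁴ = L(1−A)/(16πσd²): d = √[L(1−A)/(16πσT_eq⁴)].
d = √[1.03×10²⁵ × 0.80 / (16π × 5.67×10⁻⁸ × (333)⁴)] = 1.54×10¹⁰ m = 0.103 AU.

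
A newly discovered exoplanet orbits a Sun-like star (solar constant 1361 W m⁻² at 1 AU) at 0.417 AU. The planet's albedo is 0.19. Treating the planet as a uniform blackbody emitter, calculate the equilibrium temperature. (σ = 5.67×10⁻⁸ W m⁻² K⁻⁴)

Flux at 0.417 AU: S = 1361/0.417² = 7830 W m⁻².
Energy balance: absorbed = emitted ⇒ πR²·S(1−A) = 4πR²·σT_eq⁴, so T_eq⁴ = S(1−A)/(4σ).
T_eq = [7830 × 0.81 / (4 × 5.67×10⁻⁸)]^(1/4) = (2.80×10¹⁰)^(1/4) = 409 K.

T_eq ≈ 409 K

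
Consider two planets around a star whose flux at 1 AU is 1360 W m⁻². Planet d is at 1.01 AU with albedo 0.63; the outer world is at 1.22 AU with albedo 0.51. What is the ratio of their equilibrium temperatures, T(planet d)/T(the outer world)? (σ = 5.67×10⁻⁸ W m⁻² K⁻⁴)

T_eq = [S₀(1−A)/(4σd²)]^(1/4), so T ∝ (1−A)^(1/4) / √d.
T₁ = [1360×0.37/(4×5.67×10⁻⁸×1.01²)]^(1/4) = 215.96 K.
T₂ = [1360×0.49/(4×5.67×10⁻⁸×1.22²)]^(1/4) = 210.79 K.

T₁/T₂ ≈ 1.025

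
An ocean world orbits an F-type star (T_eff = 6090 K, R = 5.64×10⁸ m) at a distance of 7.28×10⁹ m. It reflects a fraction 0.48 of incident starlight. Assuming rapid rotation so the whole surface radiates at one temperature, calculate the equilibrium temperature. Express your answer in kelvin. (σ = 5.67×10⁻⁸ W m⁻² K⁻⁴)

T_eq ≈ 1020 K

L = 4πR_⋆²σT_⋆⁴ = 4π(5.64×10⁸)² × 5.67×10⁻⁸ × (6090)⁴ = 3.12×10²⁶ W.
S = L/(4πd²) = 4.68×10⁵ W m⁻².
Energy balance: absorbed = emitted ⇒ πR²·S(1−A) = 4πR²·σT_eq⁴, so T_eq⁴ = S(1−A)/(4σ).
T_eq = [4.68×10⁵ × 0.52 / (4 × 5.67×10⁻⁸)]^(1/4) = (1.07×10¹²)^(1/4) = 1020 K.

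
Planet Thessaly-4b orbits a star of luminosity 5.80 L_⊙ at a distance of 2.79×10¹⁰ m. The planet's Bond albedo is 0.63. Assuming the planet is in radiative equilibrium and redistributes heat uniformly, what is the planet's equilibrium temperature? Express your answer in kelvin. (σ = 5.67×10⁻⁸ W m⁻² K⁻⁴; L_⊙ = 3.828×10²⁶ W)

T_eq ≈ 780 K

L = 5.80 × 3.828×10²⁶ = 2.22×10²⁷ W.
Flux: S = L/(4πd²) = 2.22×10²⁷/(4π×(2.79×10¹⁰)²) = 2.27×10⁵ W m⁻².
Energy balance: absorbed = emitted ⇒ πR²·S(1−A) = 4πR²·σT_eq⁴, so T_eq⁴ = S(1−A)/(4σ).
T_eq = [2.27×10⁵ × 0.37 / (4 × 5.67×10⁻⁸)]^(1/4) = (3.70×10¹¹)^(1/4) = 780 K.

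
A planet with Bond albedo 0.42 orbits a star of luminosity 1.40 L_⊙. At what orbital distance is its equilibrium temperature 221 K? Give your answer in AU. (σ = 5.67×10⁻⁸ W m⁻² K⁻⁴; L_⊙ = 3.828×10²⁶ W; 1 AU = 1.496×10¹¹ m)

d ≈ 1.43 AU

L = 1.40 × 3.828×10²⁶ = 5.36×10²⁶ W.
From T_eq⁴ = L(1−A)/(16πσd²): d = √[L(1−A)/(16πσT_eq⁴)].
d = √[5.36×10²⁶ × 0.58 / (16π × 5.67×10⁻⁸ × (221)⁴)] = 2.14×10¹¹ m = 1.43 AU.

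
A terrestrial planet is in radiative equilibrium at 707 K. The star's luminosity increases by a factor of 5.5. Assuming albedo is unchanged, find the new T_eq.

T_eq ≈ 1080 K

T_eq ∝ L^(1/4) · d^(−1/2).
T′ = 707 × 5.5^(1/4) = 1080 K.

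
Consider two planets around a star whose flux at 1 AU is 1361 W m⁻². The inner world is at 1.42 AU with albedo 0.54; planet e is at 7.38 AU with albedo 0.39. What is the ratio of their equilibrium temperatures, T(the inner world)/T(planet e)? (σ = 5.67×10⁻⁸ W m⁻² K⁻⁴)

T₁/T₂ ≈ 2.124

T_eq = [S₀(1−A)/(4σd²)]^(1/4), so T ∝ (1−A)^(1/4) / √d.
T₁ = [1361×0.46/(4×5.67×10⁻⁸×1.42²)]^(1/4) = 192.35 K.
T₂ = [1361×0.61/(4×5.67×10⁻⁸×7.38²)]^(1/4) = 90.54 K.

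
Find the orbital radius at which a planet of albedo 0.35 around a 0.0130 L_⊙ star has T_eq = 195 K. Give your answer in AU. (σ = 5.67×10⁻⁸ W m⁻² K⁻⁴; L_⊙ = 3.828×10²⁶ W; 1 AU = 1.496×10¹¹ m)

L = 0.0130 × 3.828×10²⁶ = 4.98×10²⁴ W.
From T_eq⁴ = L(1−A)/(16πσd²): d = √[L(1−A)/(16πσT_eq⁴)].
d = √[4.98×10²⁴ × 0.65 / (16π × 5.67×10⁻⁸ × (195)⁴)] = 2.80×10¹⁰ m = 0.187 AU.

d ≈ 0.187 AU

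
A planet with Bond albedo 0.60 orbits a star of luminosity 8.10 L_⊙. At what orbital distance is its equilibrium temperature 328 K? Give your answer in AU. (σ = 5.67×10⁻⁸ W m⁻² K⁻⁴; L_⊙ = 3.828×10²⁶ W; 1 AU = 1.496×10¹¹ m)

d ≈ 1.30 AU

L = 8.10 × 3.828×10²⁶ = 3.10×10²⁷ W.
From T_eq⁴ = L(1−A)/(16πσd²): d = √[L(1−A)/(16πσT_eq⁴)].
d = √[3.10×10²⁷ × 0.40 / (16π × 5.67×10⁻⁸ × (328)⁴)] = 1.94×10¹¹ m = 1.30 AU.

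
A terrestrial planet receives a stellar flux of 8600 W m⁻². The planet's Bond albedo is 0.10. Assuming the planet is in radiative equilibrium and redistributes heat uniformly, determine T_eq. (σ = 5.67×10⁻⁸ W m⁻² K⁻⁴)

T_eq ≈ 430 K

Energy balance: absorbed = emitted ⇒ πR²·S(1−A) = 4πR²·σT_eq⁴, so T_eq⁴ = S(1−A)/(4σ).
T_eq = [8600 × 0.90 / (4 × 5.67×10⁻⁸)]^(1/4) = (3.41×10¹⁰)^(1/4) = 430 K.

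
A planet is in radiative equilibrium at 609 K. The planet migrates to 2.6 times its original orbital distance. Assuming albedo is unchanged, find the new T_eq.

T_eq ∝ L^(1/4) · d^(−1/2).
T′ = 609 / 2.6^(1/2) = 378 K.

T_eq ≈ 378 K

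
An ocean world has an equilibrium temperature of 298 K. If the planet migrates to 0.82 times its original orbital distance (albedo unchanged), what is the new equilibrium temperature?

T_eq ≈ 329 K

T_eq ∝ L^(1/4) · d^(−1/2).
T′ = 298 / 0.82^(1/2) = 329 K.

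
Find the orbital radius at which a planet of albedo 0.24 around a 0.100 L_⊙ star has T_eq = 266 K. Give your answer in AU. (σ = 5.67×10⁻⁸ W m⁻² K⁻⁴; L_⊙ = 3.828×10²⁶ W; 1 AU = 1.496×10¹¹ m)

L = 0.100 × 3.828×10²⁶ = 3.83×10²⁵ W.
From T_eq⁴ = L(1−A)/(16πσd²): d = √[L(1−A)/(16πσT_eq⁴)].
d = √[3.83×10²⁵ × 0.76 / (16π × 5.67×10⁻⁸ × (266)⁴)] = 4.52×10¹⁰ m = 0.302 AU.

d ≈ 0.302 AU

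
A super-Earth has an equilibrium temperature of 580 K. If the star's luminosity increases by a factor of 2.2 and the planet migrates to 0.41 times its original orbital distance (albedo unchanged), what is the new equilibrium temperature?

T_eq ∝ L^(1/4) · d^(−1/2).
T′ = 580 × 2.2^(1/4) / 0.41^(1/2) = 1100 K.

T_eq ≈ 1100 K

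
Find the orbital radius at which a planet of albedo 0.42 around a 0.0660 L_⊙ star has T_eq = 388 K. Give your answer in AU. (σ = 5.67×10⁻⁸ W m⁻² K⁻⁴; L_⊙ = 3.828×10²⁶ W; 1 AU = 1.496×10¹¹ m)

L = 0.0660 × 3.828×10²⁶ = 2.53×10²⁵ W.
From T_eq⁴ = L(1−A)/(16πσd²): d = √[L(1−A)/(16πσT_eq⁴)].
d = √[2.53×10²⁵ × 0.58 / (16π × 5.67×10⁻⁸ × (388)⁴)] = 1.51×10¹⁰ m = 0.101 AU.

d ≈ 0.101 AU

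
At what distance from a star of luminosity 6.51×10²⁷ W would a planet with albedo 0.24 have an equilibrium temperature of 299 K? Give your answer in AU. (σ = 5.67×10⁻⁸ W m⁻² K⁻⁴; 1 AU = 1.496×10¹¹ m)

d ≈ 3.12 AU

From T_eq⁴ = L(1−A)/(16πσd²): d = √[L(1−A)/(16πσT_eq⁴)].
d = √[6.51×10²⁷ × 0.76 / (16π × 5.67×10⁻⁸ × (299)⁴)] = 4.66×10¹¹ m = 3.12 AU.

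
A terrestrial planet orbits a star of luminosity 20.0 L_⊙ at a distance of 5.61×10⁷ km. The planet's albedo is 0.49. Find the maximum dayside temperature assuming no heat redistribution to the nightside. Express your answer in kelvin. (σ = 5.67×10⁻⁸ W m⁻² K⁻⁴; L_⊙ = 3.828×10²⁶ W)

d = 5.61×10⁷ km = 5.61×10¹⁰ m.
L = 20.0 × 3.828×10²⁶ = 7.66×10²⁷ W.
Flux: S = L/(4πd²) = 7.66×10²⁷/(4π×(5.61×10¹⁰)²) = 1.94×10⁵ W m⁻².
With no redistribution each surface element balances locally: S(1−A) = σT⁴.
T = [1.94×10⁵ × 0.51 / 5.67×10⁻⁸]^(1/4) = (1.74×10¹²)^(1/4) = 1150 K.

T_ss ≈ 1150 K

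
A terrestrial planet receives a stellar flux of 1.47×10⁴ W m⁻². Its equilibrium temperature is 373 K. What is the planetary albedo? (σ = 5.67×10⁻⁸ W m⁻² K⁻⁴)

A ≈ 0.70

From T_eq⁴ = S(1−A)/(4σ): 1−A = 4σT_eq⁴/S.
1−A = 4 × 5.67×10⁻⁸ × (373)⁴ / 1.47×10⁴ = 0.299.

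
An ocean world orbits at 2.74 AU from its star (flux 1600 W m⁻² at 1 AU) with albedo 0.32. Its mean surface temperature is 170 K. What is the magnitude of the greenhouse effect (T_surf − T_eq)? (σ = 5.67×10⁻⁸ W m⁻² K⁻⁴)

ΔT ≈ 11.0 K

S = 1600/2.74² = 213.1 W m⁻².
T_eq = [S(1−A)/(4σ)]^(1/4) = [213.1×0.68/(4×5.67×10⁻⁸)]^(1/4) = 159.0 K.
ΔT = T_surf − T_eq = 170 − 159.0.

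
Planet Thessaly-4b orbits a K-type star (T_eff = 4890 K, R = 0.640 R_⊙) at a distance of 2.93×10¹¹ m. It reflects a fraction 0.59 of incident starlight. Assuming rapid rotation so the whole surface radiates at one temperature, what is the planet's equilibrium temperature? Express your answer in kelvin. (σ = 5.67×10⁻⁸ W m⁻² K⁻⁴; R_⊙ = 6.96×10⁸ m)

R_⋆ = 0.640 × 6.96×10⁸ = 4.45×10⁸ m.
L = 4πR_⋆²σT_⋆⁴ = 4π(4.45×10⁸)² × 5.67×10⁻⁸ × (4890)⁴ = 8.08×10²⁵ W.
S = L/(4πd²) = 74.9 W m⁻².
Energy balance: absorbed = emitted ⇒ πR²·S(1−A) = 4πR²·σT_eq⁴, so T_eq⁴ = S(1−A)/(4σ).
T_eq = [74.9 × 0.41 / (4 × 5.67×10⁻⁸)]^(1/4) = (1.35×10⁸)^(1/4) = 108 K.

T_eq ≈ 108 K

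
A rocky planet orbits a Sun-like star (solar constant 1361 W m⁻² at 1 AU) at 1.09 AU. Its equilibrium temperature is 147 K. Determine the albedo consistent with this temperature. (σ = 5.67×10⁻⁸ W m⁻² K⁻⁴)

A ≈ 0.91

Flux at 1.09 AU: S = 1361/1.09² = 1150 W m⁻².
From T_eq⁴ = S(1−A)/(4σ): 1−A = 4σT_eq⁴/S.
1−A = 4 × 5.67×10⁻⁸ × (147)⁴ / 1150 = 0.092.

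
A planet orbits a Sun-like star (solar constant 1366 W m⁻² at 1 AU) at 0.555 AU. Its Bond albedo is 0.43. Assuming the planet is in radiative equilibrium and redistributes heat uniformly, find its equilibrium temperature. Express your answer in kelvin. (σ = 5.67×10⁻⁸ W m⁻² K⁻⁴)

T_eq ≈ 325 K

Flux at 0.555 AU: S = 1366/0.555² = 4430 W m⁻².
Energy balance: absorbed = emitted ⇒ πR²·S(1−A) = 4πR²·σT_eq⁴, so T_eq⁴ = S(1−A)/(4σ).
T_eq = [4430 × 0.57 / (4 × 5.67×10⁻⁸)]^(1/4) = (1.11×10¹⁰)^(1/4) = 325 K.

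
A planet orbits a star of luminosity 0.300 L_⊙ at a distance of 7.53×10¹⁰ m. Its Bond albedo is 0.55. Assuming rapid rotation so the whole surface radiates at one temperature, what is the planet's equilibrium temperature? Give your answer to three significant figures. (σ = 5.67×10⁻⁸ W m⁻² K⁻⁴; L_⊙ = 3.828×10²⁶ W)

L = 0.300 × 3.828×10²⁶ = 1.15×10²⁶ W.
Flux: S = L/(4πd²) = 1.15×10²⁶/(4π×(7.53×10¹⁰)²) = 1610 W m⁻².
Energy balance: absorbed = emitted ⇒ πR²·S(1−A) = 4πR²·σT_eq⁴, so T_eq⁴ = S(1−A)/(4σ).
T_eq = [1610 × 0.45 / (4 × 5.67×10⁻⁸)]^(1/4) = (3.20×10⁹)^(1/4) = 238 K.

T_eq ≈ 238 K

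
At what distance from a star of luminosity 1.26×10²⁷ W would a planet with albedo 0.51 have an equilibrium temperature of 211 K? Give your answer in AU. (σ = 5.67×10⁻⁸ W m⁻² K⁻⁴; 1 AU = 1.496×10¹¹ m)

d ≈ 2.21 AU

From T_eq⁴ = L(1−A)/(16πσd²): d = √[L(1−A)/(16πσT_eq⁴)].
d = √[1.26×10²⁷ × 0.49 / (16π × 5.67×10⁻⁸ × (211)⁴)] = 3.31×10¹¹ m = 2.21 AU.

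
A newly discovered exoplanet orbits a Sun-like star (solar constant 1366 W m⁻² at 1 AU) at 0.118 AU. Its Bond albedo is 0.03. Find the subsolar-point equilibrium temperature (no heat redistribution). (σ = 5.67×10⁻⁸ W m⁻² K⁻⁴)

Flux at 0.118 AU: S = 1366/0.118² = 9.81×10⁴ W m⁻².
At the subsolar point the surface absorbs S(1−A) and emits σT⁴ per unit area — no factor of 4, since only the local patch is in balance.
T = [9.81×10⁴ × 0.97 / 5.67×10⁻⁸]^(1/4) = (1.68×10¹²)^(1/4) = 1140 K.

T_ss ≈ 1140 K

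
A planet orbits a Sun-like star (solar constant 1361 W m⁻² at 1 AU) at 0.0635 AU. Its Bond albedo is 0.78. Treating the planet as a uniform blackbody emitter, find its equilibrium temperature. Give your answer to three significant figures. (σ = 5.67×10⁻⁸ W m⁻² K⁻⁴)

T_eq ≈ 756 K

Flux at 0.0635 AU: S = 1361/0.0635² = 3.38×10⁵ W m⁻².
Energy balance: absorbed = emitted ⇒ πR²·S(1−A) = 4πR²·σT_eq⁴, so T_eq⁴ = S(1−A)/(4σ).
T_eq = [3.38×10⁵ × 0.22 / (4 × 5.67×10⁻⁸)]^(1/4) = (3.27×10¹¹)^(1/4) = 756 K.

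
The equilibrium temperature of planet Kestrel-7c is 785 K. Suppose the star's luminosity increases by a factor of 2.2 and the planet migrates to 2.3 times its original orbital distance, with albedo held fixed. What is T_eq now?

T_eq ≈ 630 K

T_eq ∝ L^(1/4) · d^(−1/2).
T′ = 785 × 2.2^(1/4) / 2.3^(1/2) = 630 K.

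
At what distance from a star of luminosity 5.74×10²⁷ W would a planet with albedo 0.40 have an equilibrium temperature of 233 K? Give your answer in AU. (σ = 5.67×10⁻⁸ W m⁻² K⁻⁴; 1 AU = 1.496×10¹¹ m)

From T_eq⁴ = L(1−A)/(16πσd²): d = √[L(1−A)/(16πσT_eq⁴)].
d = √[5.74×10²⁷ × 0.60 / (16π × 5.67×10⁻⁸ × (233)⁴)] = 6.40×10¹¹ m = 4.28 AU.

d ≈ 4.28 AU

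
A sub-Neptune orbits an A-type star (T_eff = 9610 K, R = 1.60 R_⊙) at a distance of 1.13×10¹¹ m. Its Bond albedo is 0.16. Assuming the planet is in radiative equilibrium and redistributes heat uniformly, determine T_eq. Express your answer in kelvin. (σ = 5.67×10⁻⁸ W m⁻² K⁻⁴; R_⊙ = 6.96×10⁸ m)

T_eq ≈ 646 K

R_⋆ = 1.60 × 6.96×10⁸ = 1.11×10⁹ m.
L = 4πR_⋆²σT_⋆⁴ = 4π(1.11×10⁹)² × 5.67×10⁻⁸ × (9610)⁴ = 7.54×10²⁷ W.
S = L/(4πd²) = 4.70×10⁴ W m⁻².
Energy balance: absorbed = emitted ⇒ πR²·S(1−A) = 4πR²·σT_eq⁴, so T_eq⁴ = S(1−A)/(4σ).
T_eq = [4.70×10⁴ × 0.84 / (4 × 5.67×10⁻⁸)]^(1/4) = (1.74×10¹¹)^(1/4) = 646 K.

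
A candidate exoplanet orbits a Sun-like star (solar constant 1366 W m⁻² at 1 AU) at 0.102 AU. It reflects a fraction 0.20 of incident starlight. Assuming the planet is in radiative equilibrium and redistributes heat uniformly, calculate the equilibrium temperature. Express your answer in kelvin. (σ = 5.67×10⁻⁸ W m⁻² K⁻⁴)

Flux at 0.102 AU: S = 1366/0.102² = 1.31×10⁵ W m⁻².
Energy balance: absorbed = emitted ⇒ πR²·S(1−A) = 4πR²·σT_eq⁴, so T_eq⁴ = S(1−A)/(4σ).
T_eq = [1.31×10⁵ × 0.80 / (4 × 5.67×10⁻⁸)]^(1/4) = (4.63×10¹¹)^(1/4) = 825 K.

T_eq ≈ 825 K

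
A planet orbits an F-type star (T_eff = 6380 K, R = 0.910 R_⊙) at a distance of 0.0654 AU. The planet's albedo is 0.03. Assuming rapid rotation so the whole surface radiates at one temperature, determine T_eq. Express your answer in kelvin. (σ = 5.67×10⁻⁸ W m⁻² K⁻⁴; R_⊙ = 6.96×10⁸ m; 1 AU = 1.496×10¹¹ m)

R_⋆ = 0.910 × 6.96×10⁸ = 6.33×10⁸ m.
d = 0.0654 AU = 9.78×10⁹ m.
L = 4πR_⋆²σT_⋆⁴ = 4π(6.33×10⁸)² × 5.67×10⁻⁸ × (6380)⁴ = 4.74×10²⁶ W.
S = L/(4πd²) = 3.94×10⁵ W m⁻².
Energy balance: absorbed = emitted ⇒ πR²·S(1−A) = 4πR²·σT_eq⁴, so T_eq⁴ = S(1−A)/(4σ).
T_eq = [3.94×10⁵ × 0.97 / (4 × 5.67×10⁻⁸)]^(1/4) = (1.68×10¹²)^(1/4) = 1140 K.

T_eq ≈ 1140 K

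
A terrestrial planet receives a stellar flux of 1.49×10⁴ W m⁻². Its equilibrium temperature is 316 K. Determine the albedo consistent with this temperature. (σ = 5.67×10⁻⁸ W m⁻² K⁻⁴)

A ≈ 0.85

From T_eq⁴ = S(1−A)/(4σ): 1−A = 4σT_eq⁴/S.
1−A = 4 × 5.67×10⁻⁸ × (316)⁴ / 1.49×10⁴ = 0.152.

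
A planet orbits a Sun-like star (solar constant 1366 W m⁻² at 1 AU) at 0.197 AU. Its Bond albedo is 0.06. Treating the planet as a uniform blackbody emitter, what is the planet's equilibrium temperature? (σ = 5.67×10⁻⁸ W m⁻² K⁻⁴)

Flux at 0.197 AU: S = 1366/0.197² = 3.52×10⁴ W m⁻².
Energy balance: absorbed = emitted ⇒ πR²·S(1−A) = 4πR²·σT_eq⁴, so T_eq⁴ = S(1−A)/(4σ).
T_eq = [3.52×10⁴ × 0.94 / (4 × 5.67×10⁻⁸)]^(1/4) = (1.46×10¹¹)^(1/4) = 618 K.

T_eq ≈ 618 K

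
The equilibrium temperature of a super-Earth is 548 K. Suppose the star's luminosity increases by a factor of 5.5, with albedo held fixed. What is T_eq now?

T_eq ≈ 839 K

T_eq ∝ L^(1/4) · d^(−1/2).
T′ = 548 × 5.5^(1/4) = 839 K.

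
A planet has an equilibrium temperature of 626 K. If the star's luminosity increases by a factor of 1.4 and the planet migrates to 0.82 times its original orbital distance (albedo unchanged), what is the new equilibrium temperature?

T_eq ∝ L^(1/4) · d^(−1/2).
T′ = 626 × 1.4^(1/4) / 0.82^(1/2) = 752 K.

T_eq ≈ 752 K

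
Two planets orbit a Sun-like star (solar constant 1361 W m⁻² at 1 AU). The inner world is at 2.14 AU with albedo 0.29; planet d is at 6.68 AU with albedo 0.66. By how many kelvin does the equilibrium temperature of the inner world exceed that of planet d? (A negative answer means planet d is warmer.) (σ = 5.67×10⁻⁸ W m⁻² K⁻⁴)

T_eq = [S₀(1−A)/(4σd²)]^(1/4), so T ∝ (1−A)^(1/4) / √d.
T₁ = [1361×0.71/(4×5.67×10⁻⁸×2.14²)]^(1/4) = 174.65 K.
T₂ = [1361×0.34/(4×5.67×10⁻⁸×6.68²)]^(1/4) = 82.23 K.

ΔT ≈ 92.4 K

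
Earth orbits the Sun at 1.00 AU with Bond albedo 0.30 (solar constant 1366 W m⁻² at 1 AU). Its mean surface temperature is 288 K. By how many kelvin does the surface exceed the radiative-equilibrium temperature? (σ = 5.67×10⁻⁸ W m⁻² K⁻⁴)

S = 1366/1.00² = 1366 W m⁻².
T_eq = [S(1−A)/(4σ)]^(1/4) = [1366×0.70/(4×5.67×10⁻⁸)]^(1/4) = 254.8 K.
ΔT = T_surf − T_eq = 288 − 254.8.

ΔT ≈ 33.2 K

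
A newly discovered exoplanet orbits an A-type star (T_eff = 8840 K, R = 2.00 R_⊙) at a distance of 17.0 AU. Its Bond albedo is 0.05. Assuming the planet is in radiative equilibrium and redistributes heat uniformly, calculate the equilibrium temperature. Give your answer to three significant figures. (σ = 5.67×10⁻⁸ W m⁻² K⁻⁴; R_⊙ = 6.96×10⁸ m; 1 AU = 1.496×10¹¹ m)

R_⋆ = 2.00 × 6.96×10⁸ = 1.39×10⁹ m.
d = 17.0 AU = 2.54×10¹² m.
L = 4πR_⋆²σT_⋆⁴ = 4π(1.39×10⁹)² × 5.67×10⁻⁸ × (8840)⁴ = 8.43×10²⁷ W.
S = L/(4πd²) = 104 W m⁻².
Energy balance: absorbed = emitted ⇒ πR²·S(1−A) = 4πR²·σT_eq⁴, so T_eq⁴ = S(1−A)/(4σ).
T_eq = [104 × 0.95 / (4 × 5.67×10⁻⁸)]^(1/4) = (4.35×10⁸)^(1/4) = 144 K.

T_eq ≈ 144 K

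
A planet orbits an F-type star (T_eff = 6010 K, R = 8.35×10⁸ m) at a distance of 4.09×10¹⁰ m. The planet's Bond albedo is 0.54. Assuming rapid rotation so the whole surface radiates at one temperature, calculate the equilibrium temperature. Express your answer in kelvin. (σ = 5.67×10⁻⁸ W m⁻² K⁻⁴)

L = 4πR_⋆²σT_⋆⁴ = 4π(8.35×10⁸)² × 5.67×10⁻⁸ × (6010)⁴ = 6.48×10²⁶ W.
S = L/(4πd²) = 3.08×10⁴ W m⁻².
Energy balance: absorbed = emitted ⇒ πR²·S(1−A) = 4πR²·σT_eq⁴, so T_eq⁴ = S(1−A)/(4σ).
T_eq = [3.08×10⁴ × 0.46 / (4 × 5.67×10⁻⁸)]^(1/4) = (6.25×10¹⁰)^(1/4) = 500 K.

T_eq ≈ 500 K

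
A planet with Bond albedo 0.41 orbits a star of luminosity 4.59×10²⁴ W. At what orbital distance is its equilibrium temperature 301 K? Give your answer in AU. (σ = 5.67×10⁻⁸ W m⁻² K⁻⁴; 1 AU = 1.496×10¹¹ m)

d ≈ 0.0719 AU

From T_eq⁴ = L(1−A)/(16πσd²): d = √[L(1−A)/(16πσT_eq⁴)].
d = √[4.59×10²⁴ × 0.59 / (16π × 5.67×10⁻⁸ × (301)⁴)] = 1.08×10¹⁰ m = 0.0719 AU.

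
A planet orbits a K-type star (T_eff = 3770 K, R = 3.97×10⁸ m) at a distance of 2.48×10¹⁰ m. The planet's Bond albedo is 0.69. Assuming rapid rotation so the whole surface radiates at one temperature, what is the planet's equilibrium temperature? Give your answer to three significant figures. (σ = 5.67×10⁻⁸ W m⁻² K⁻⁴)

L = 4πR_⋆²σT_⋆⁴ = 4π(3.97×10⁸)² × 5.67×10⁻⁸ × (3770)⁴ = 2.27×10²⁵ W.
S = L/(4πd²) = 2940 W m⁻².
Energy balance: absorbed = emitted ⇒ πR²·S(1−A) = 4πR²·σT_eq⁴, so T_eq⁴ = S(1−A)/(4σ).
T_eq = [2940 × 0.31 / (4 × 5.67×10⁻⁸)]^(1/4) = (4.01×10⁹)^(1/4) = 252 K.

T_eq ≈ 252 K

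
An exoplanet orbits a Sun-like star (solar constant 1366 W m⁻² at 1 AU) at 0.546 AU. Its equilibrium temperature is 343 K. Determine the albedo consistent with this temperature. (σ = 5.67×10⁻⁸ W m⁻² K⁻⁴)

Flux at 0.546 AU: S = 1366/0.546² = 4580 W m⁻².
From T_eq⁴ = S(1−A)/(4σ): 1−A = 4σT_eq⁴/S.
1−A = 4 × 5.67×10⁻⁸ × (343)⁴ / 4580 = 0.685.

A ≈ 0.31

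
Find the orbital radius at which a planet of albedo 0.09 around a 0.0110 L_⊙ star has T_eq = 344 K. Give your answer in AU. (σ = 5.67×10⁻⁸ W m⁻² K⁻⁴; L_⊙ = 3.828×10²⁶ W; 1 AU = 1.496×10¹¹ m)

L = 0.0110 × 3.828×10²⁶ = 4.21×10²⁴ W.
From T_eq⁴ = L(1−A)/(16πσd²): d = √[L(1−A)/(16πσT_eq⁴)].
d = √[4.21×10²⁴ × 0.91 / (16π × 5.67×10⁻⁸ × (344)⁴)] = 9.80×10⁹ m = 0.0655 AU.

d ≈ 0.0655 AU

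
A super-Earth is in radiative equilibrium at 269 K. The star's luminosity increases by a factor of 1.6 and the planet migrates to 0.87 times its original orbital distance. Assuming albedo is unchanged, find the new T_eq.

T_eq ≈ 324 K

T_eq ∝ L^(1/4) · d^(−1/2).
T′ = 269 × 1.6^(1/4) / 0.87^(1/2) = 324 K.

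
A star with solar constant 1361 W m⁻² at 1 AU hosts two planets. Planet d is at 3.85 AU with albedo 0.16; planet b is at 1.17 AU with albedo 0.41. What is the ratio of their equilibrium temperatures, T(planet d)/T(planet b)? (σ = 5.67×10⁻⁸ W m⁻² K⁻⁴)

T_eq = [S₀(1−A)/(4σd²)]^(1/4), so T ∝ (1−A)^(1/4) / √d.
T₁ = [1361×0.84/(4×5.67×10⁻⁸×3.85²)]^(1/4) = 135.80 K.
T₂ = [1361×0.59/(4×5.67×10⁻⁸×1.17²)]^(1/4) = 225.51 K.

T₁/T₂ ≈ 0.602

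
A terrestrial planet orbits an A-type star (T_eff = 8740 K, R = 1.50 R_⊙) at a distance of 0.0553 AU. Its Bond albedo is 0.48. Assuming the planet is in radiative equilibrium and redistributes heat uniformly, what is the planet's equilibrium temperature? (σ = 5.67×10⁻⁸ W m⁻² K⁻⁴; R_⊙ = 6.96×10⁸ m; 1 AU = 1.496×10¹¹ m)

R_⋆ = 1.50 × 6.96×10⁸ = 1.04×10⁹ m.
d = 0.0553 AU = 8.27×10⁹ m.
L = 4πR_⋆²σT_⋆⁴ = 4π(1.04×10⁹)² × 5.67×10⁻⁸ × (8740)⁴ = 4.53×10²⁷ W.
S = L/(4πd²) = 5.27×10⁶ W m⁻².
Energy balance: absorbed = emitted ⇒ πR²·S(1−A) = 4πR²·σT_eq⁴, so T_eq⁴ = S(1−A)/(4σ).
T_eq = [5.27×10⁶ × 0.52 / (4 × 5.67×10⁻⁸)]^(1/4) = (1.21×10¹³)^(1/4) = 1860 K.

T_eq ≈ 1860 K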